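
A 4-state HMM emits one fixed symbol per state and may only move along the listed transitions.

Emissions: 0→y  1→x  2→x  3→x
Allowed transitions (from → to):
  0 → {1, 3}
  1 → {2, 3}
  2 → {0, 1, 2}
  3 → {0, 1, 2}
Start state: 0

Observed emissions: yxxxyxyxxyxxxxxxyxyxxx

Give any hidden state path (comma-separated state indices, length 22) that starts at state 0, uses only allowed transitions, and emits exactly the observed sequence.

  0: obs=y cand={0} pick 0 [start]
  1: obs=x cand={1,2,3} pick 3 [0->3 ok]
  2: obs=x cand={1,2,3} pick 1 [3->1 ok]
  3: obs=x cand={1,2,3} pick 2 [1->2 ok]
  4: obs=y cand={0} pick 0 [2->0 ok]
  5: obs=x cand={1,2,3} pick 3 [0->3 ok]
  6: obs=y cand={0} pick 0 [3->0 ok]
  7: obs=x cand={1,2,3} pick 1 [0->1 ok]
  8: obs=x cand={1,2,3} pick 2 [1->2 ok]
  9: obs=y cand={0} pick 0 [2->0 ok]
  10: obs=x cand={1,2,3} pick 3 [0->3 ok]
  11: obs=x cand={1,2,3} pick 2 [3->2 ok]
  12: obs=x cand={1,2,3} pick 1 [2->1 ok]
  13: obs=x cand={1,2,3} pick 3 [1->3 ok]
  14: obs=x cand={1,2,3} pick 1 [3->1 ok]
  15: obs=x cand={1,2,3} pick 2 [1->2 ok]
  16: obs=y cand={0} pick 0 [2->0 ok]
  17: obs=x cand={1,2,3} pick 3 [0->3 ok]
  18: obs=y cand={0} pick 0 [3->0 ok]
  19: obs=x cand={1,2,3} pick 1 [0->1 ok]
  20: obs=x cand={1,2,3} pick 2 [1->2 ok]
  21: obs=x cand={1,2,3} pick 2 [2->2 ok]

0,3,1,2,0,3,0,1,2,0,3,2,1,3,1,2,0,3,0,1,2,2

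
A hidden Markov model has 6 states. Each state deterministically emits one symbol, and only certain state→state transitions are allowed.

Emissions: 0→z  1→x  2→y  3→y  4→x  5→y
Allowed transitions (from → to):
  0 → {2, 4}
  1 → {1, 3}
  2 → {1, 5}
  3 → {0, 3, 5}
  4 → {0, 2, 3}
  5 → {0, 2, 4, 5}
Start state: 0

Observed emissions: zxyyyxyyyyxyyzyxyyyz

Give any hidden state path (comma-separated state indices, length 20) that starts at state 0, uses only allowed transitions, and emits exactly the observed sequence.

  [0] z  {0}  => 0  start
  [1] x  {1,4}  => 4  0->4 ok
  [2] y  {2,3,5}  => 3  4->3 ok
  [3] y  {2,3,5}  => 5  3->5 ok
  [4] y  {2,3,5}  => 5  5->5 ok
  [5] x  {1,4}  => 4  5->4 ok
  [6] y  {2,3,5}  => 2  4->2 ok
  [7] y  {2,3,5}  => 5  2->5 ok
  [8] y  {2,3,5}  => 5  5->5 ok
  [9] y  {2,3,5}  => 5  5->5 ok
  [10] x  {1,4}  => 4  5->4 ok
  [11] y  {2,3,5}  => 2  4->2 ok
  [12] y  {2,3,5}  => 5  2->5 ok
  [13] z  {0}  => 0  5->0 ok
  [14] y  {2,3,5}  => 2  0->2 ok
  [15] x  {1,4}  => 1  2->1 ok
  [16] y  {2,3,5}  => 3  1->3 ok
  [17] y  {2,3,5}  => 3  3->3 ok
  [18] y  {2,3,5}  => 5  3->5 ok
  [19] z  {0}  => 0  5->0 ok

0,4,3,5,5,4,2,5,5,5,4,2,5,0,2,1,3,3,5,0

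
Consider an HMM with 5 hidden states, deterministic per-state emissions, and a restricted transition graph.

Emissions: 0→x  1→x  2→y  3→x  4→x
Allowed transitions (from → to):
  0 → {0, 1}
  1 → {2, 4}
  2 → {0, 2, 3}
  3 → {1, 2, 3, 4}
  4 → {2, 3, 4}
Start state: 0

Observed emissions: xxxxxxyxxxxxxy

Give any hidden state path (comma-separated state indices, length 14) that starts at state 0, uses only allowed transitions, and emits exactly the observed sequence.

0,0,1,4,4,4,2,0,0,0,0,0,1,2

  [0] x  {0,1,3,4}  => 0  start
  [1] x  {0,1,3,4}  => 0  0->0 ok
  [2] x  {0,1,3,4}  => 1  0->1 ok
  [3] x  {0,1,3,4}  => 4  1->4 ok
  [4] x  {0,1,3,4}  => 4  4->4 ok
  [5] x  {0,1,3,4}  => 4  4->4 ok
  [6] y  {2}  => 2  4->2 ok
  [7] x  {0,1,3,4}  => 0  2->0 ok
  [8] x  {0,1,3,4}  => 0  0->0 ok
  [9] x  {0,1,3,4}  => 0  0->0 ok
  [10] x  {0,1,3,4}  => 0  0->0 ok
  [11] x  {0,1,3,4}  => 0  0->0 ok
  [12] x  {0,1,3,4}  => 1  0->1 ok
  [13] y  {2}  => 2  1->2 ok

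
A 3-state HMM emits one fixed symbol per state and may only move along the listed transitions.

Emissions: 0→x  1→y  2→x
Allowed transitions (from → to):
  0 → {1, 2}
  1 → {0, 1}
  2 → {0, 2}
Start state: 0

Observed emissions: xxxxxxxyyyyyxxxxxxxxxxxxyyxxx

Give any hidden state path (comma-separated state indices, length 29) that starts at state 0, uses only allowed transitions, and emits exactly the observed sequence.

  0: obs=x cand={0,2} pick 0 [start]
  1: obs=x cand={0,2} pick 2 [0->2 ok]
  2: obs=x cand={0,2} pick 2 [2->2 ok]
  3: obs=x cand={0,2} pick 2 [2->2 ok]
  4: obs=x cand={0,2} pick 2 [2->2 ok]
  5: obs=x cand={0,2} pick 2 [2->2 ok]
  6: obs=x cand={0,2} pick 0 [2->0 ok]
  7: obs=y cand={1} pick 1 [0->1 ok]
  8: obs=y cand={1} pick 1 [1->1 ok]
  9: obs=y cand={1} pick 1 [1->1 ok]
  10: obs=y cand={1} pick 1 [1->1 ok]
  11: obs=y cand={1} pick 1 [1->1 ok]
  12: obs=x cand={0,2} pick 0 [1->0 ok]
  13: obs=x cand={0,2} pick 2 [0->2 ok]
  14: obs=x cand={0,2} pick 0 [2->0 ok]
  15: obs=x cand={0,2} pick 2 [0->2 ok]
  16: obs=x cand={0,2} pick 0 [2->0 ok]
  17: obs=x cand={0,2} pick 2 [0->2 ok]
  18: obs=x cand={0,2} pick 2 [2->2 ok]
  19: obs=x cand={0,2} pick 2 [2->2 ok]
  20: obs=x cand={0,2} pick 0 [2->0 ok]
  21: obs=x cand={0,2} pick 2 [0->2 ok]
  22: obs=x cand={0,2} pick 2 [2->2 ok]
  23: obs=x cand={0,2} pick 0 [2->0 ok]
  24: obs=y cand={1} pick 1 [0->1 ok]
  25: obs=y cand={1} pick 1 [1->1 ok]
  26: obs=x cand={0,2} pick 0 [1->0 ok]
  27: obs=x cand={0,2} pick 2 [0->2 ok]
  28: obs=x cand={0,2} pick 0 [2->0 ok]

0,2,2,2,2,2,0,1,1,1,1,1,0,2,0,2,0,2,2,2,0,2,2,0,1,1,0,2,0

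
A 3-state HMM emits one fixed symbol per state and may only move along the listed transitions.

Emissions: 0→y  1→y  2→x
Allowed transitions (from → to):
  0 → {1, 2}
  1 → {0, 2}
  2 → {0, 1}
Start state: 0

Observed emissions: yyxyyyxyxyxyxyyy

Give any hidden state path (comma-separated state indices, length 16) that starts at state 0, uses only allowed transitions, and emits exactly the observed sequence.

0,1,2,0,1,0,2,1,2,1,2,1,2,0,1,0

  pos 0: y in {0,1}, choose 0; start
  pos 1: y in {0,1}, choose 1; 0->1 ok
  pos 2: x in {2}, choose 2; 1->2 ok
  pos 3: y in {0,1}, choose 0; 2->0 ok
  pos 4: y in {0,1}, choose 1; 0->1 ok
  pos 5: y in {0,1}, choose 0; 1->0 ok
  pos 6: x in {2}, choose 2; 0->2 ok
  pos 7: y in {0,1}, choose 1; 2->1 ok
  pos 8: x in {2}, choose 2; 1->2 ok
  pos 9: y in {0,1}, choose 1; 2->1 ok
  pos 10: x in {2}, choose 2; 1->2 ok
  pos 11: y in {0,1}, choose 1; 2->1 ok
  pos 12: x in {2}, choose 2; 1->2 ok
  pos 13: y in {0,1}, choose 0; 2->0 ok
  pos 14: y in {0,1}, choose 1; 0->1 ok
  pos 15: y in {0,1}, choose 0; 1->0 ok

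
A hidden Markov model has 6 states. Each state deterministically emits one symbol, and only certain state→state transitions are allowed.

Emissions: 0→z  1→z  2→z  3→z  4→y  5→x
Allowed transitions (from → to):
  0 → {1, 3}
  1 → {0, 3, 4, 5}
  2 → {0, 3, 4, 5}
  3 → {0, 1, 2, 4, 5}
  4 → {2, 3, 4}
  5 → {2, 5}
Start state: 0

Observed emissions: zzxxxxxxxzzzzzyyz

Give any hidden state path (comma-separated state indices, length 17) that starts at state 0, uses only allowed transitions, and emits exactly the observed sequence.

0,1,5,5,5,5,5,5,5,2,0,1,0,1,4,4,2

  [0] z  {0,1,2,3}  => 0  start
  [1] z  {0,1,2,3}  => 1  0->1 ok
  [2] x  {5}  => 5  1->5 ok
  [3] x  {5}  => 5  5->5 ok
  [4] x  {5}  => 5  5->5 ok
  [5] x  {5}  => 5  5->5 ok
  [6] x  {5}  => 5  5->5 ok
  [7] x  {5}  => 5  5->5 ok
  [8] x  {5}  => 5  5->5 ok
  [9] z  {0,1,2,3}  => 2  5->2 ok
  [10] z  {0,1,2,3}  => 0  2->0 ok
  [11] z  {0,1,2,3}  => 1  0->1 ok
  [12] z  {0,1,2,3}  => 0  1->0 ok
  [13] z  {0,1,2,3}  => 1  0->1 ok
  [14] y  {4}  => 4  1->4 ok
  [15] y  {4}  => 4  4->4 ok
  [16] z  {0,1,2,3}  => 2  4->2 ok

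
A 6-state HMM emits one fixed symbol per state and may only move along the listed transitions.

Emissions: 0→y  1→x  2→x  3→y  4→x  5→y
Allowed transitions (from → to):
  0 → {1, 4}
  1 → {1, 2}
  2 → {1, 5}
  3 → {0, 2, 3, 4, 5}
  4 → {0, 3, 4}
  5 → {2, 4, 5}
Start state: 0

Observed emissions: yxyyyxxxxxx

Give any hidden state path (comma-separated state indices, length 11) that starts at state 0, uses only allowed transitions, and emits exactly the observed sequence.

0,4,3,3,3,2,1,2,1,1,1

  [0] y  {0,3,5}  => 0  start
  [1] x  {1,2,4}  => 4  0->4 ok
  [2] y  {0,3,5}  => 3  4->3 ok
  [3] y  {0,3,5}  => 3  3->3 ok
  [4] y  {0,3,5}  => 3  3->3 ok
  [5] x  {1,2,4}  => 2  3->2 ok
  [6] x  {1,2,4}  => 1  2->1 ok
  [7] x  {1,2,4}  => 2  1->2 ok
  [8] x  {1,2,4}  => 1  2->1 ok
  [9] x  {1,2,4}  => 1  1->1 ok
  [10] x  {1,2,4}  => 1  1->1 ok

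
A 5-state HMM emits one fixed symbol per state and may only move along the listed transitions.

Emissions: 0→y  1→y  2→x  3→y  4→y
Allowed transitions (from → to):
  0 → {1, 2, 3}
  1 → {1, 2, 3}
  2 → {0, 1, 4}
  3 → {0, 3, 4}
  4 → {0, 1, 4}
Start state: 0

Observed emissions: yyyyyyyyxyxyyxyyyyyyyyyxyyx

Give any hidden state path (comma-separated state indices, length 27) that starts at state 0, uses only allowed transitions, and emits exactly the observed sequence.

0,3,3,0,3,3,4,0,2,0,2,1,1,2,4,4,4,0,3,0,3,3,0,2,4,0,2

  [0] y  {0,1,3,4}  => 0  start
  [1] y  {0,1,3,4}  => 3  0->3 ok
  [2] y  {0,1,3,4}  => 3  3->3 ok
  [3] y  {0,1,3,4}  => 0  3->0 ok
  [4] y  {0,1,3,4}  => 3  0->3 ok
  [5] y  {0,1,3,4}  => 3  3->3 ok
  [6] y  {0,1,3,4}  => 4  3->4 ok
  [7] y  {0,1,3,4}  => 0  4->0 ok
  [8] x  {2}  => 2  0->2 ok
  [9] y  {0,1,3,4}  => 0  2->0 ok
  [10] x  {2}  => 2  0->2 ok
  [11] y  {0,1,3,4}  => 1  2->1 ok
  [12] y  {0,1,3,4}  => 1  1->1 ok
  [13] x  {2}  => 2  1->2 ok
  [14] y  {0,1,3,4}  => 4  2->4 ok
  [15] y  {0,1,3,4}  => 4  4->4 ok
  [16] y  {0,1,3,4}  => 4  4->4 ok
  [17] y  {0,1,3,4}  => 0  4->0 ok
  [18] y  {0,1,3,4}  => 3  0->3 ok
  [19] y  {0,1,3,4}  => 0  3->0 ok
  [20] y  {0,1,3,4}  => 3  0->3 ok
  [21] y  {0,1,3,4}  => 3  3->3 ok
  [22] y  {0,1,3,4}  => 0  3->0 ok
  [23] x  {2}  => 2  0->2 ok
  [24] y  {0,1,3,4}  => 4  2->4 ok
  [25] y  {0,1,3,4}  => 0  4->0 ok
  [26] x  {2}  => 2  0->2 ok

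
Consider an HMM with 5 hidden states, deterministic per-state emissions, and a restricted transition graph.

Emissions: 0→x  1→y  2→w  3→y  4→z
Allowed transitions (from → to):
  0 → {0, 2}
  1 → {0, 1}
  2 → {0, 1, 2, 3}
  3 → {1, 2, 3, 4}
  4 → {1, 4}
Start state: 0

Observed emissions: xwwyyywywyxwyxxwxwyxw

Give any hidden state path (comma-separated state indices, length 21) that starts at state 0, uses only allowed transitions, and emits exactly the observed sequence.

  0: obs=x cand={0} pick 0 [start]
  1: obs=w cand={2} pick 2 [0->2 ok]
  2: obs=w cand={2} pick 2 [2->2 ok]
  3: obs=y cand={1,3} pick 3 [2->3 ok]
  4: obs=y cand={1,3} pick 3 [3->3 ok]
  5: obs=y cand={1,3} pick 3 [3->3 ok]
  6: obs=w cand={2} pick 2 [3->2 ok]
  7: obs=y cand={1,3} pick 3 [2->3 ok]
  8: obs=w cand={2} pick 2 [3->2 ok]
  9: obs=y cand={1,3} pick 1 [2->1 ok]
  10: obs=x cand={0} pick 0 [1->0 ok]
  11: obs=w cand={2} pick 2 [0->2 ok]
  12: obs=y cand={1,3} pick 1 [2->1 ok]
  13: obs=x cand={0} pick 0 [1->0 ok]
  14: obs=x cand={0} pick 0 [0->0 ok]
  15: obs=w cand={2} pick 2 [0->2 ok]
  16: obs=x cand={0} pick 0 [2->0 ok]
  17: obs=w cand={2} pick 2 [0->2 ok]
  18: obs=y cand={1,3} pick 1 [2->1 ok]
  19: obs=x cand={0} pick 0 [1->0 ok]
  20: obs=w cand={2} pick 2 [0->2 ok]

0,2,2,3,3,3,2,3,2,1,0,2,1,0,0,2,0,2,1,0,2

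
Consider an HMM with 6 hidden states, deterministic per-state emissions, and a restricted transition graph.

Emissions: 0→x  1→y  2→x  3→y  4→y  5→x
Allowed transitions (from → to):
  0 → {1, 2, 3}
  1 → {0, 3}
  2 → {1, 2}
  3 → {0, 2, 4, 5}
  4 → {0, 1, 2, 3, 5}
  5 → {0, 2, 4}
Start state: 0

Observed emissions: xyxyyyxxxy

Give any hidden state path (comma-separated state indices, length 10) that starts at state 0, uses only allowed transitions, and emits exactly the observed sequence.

  0: obs=x cand={0,2,5} pick 0 [start]
  1: obs=y cand={1,3,4} pick 3 [0->3 ok]
  2: obs=x cand={0,2,5} pick 5 [3->5 ok]
  3: obs=y cand={1,3,4} pick 4 [5->4 ok]
  4: obs=y cand={1,3,4} pick 1 [4->1 ok]
  5: obs=y cand={1,3,4} pick 3 [1->3 ok]
  6: obs=x cand={0,2,5} pick 5 [3->5 ok]
  7: obs=x cand={0,2,5} pick 0 [5->0 ok]
  8: obs=x cand={0,2,5} pick 2 [0->2 ok]
  9: obs=y cand={1,3,4} pick 1 [2->1 ok]

0,3,5,4,1,3,5,0,2,1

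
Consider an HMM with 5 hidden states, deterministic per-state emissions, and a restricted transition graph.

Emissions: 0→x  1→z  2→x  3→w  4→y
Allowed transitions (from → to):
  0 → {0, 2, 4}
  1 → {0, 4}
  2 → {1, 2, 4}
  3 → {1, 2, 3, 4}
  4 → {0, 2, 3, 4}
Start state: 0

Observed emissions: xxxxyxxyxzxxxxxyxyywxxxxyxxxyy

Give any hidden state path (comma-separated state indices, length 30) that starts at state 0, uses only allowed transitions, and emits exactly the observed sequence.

  t0 'x' -> {0,2}, take 0 (start)
  t1 'x' -> {0,2}, take 2 (0->2 ok)
  t2 'x' -> {0,2}, take 2 (2->2 ok)
  t3 'x' -> {0,2}, take 2 (2->2 ok)
  t4 'y' -> {4}, take 4 (2->4 ok)
  t5 'x' -> {0,2}, take 0 (4->0 ok)
  t6 'x' -> {0,2}, take 2 (0->2 ok)
  t7 'y' -> {4}, take 4 (2->4 ok)
  t8 'x' -> {0,2}, take 2 (4->2 ok)
  t9 'z' -> {1}, take 1 (2->1 ok)
  t10 'x' -> {0,2}, take 0 (1->0 ok)
  t11 'x' -> {0,2}, take 0 (0->0 ok)
  t12 'x' -> {0,2}, take 2 (0->2 ok)
  t13 'x' -> {0,2}, take 2 (2->2 ok)
  t14 'x' -> {0,2}, take 2 (2->2 ok)
  t15 'y' -> {4}, take 4 (2->4 ok)
  t16 'x' -> {0,2}, take 0 (4->0 ok)
  t17 'y' -> {4}, take 4 (0->4 ok)
  t18 'y' -> {4}, take 4 (4->4 ok)
  t19 'w' -> {3}, take 3 (4->3 ok)
  t20 'x' -> {0,2}, take 2 (3->2 ok)
  t21 'x' -> {0,2}, take 2 (2->2 ok)
  t22 'x' -> {0,2}, take 2 (2->2 ok)
  t23 'x' -> {0,2}, take 2 (2->2 ok)
  t24 'y' -> {4}, take 4 (2->4 ok)
  t25 'x' -> {0,2}, take 0 (4->0 ok)
  t26 'x' -> {0,2}, take 0 (0->0 ok)
  t27 'x' -> {0,2}, take 0 (0->0 ok)
  t28 'y' -> {4}, take 4 (0->4 ok)
  t29 'y' -> {4}, take 4 (4->4 ok)

0,2,2,2,4,0,2,4,2,1,0,0,2,2,2,4,0,4,4,3,2,2,2,2,4,0,0,0,4,4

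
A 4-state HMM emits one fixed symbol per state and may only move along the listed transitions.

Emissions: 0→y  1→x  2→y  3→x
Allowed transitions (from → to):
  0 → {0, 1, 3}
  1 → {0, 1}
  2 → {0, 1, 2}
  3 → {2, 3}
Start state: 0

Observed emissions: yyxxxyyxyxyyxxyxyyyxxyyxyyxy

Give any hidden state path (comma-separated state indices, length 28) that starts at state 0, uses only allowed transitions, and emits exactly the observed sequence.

  pos 0: y in {0,2}, choose 0; start
  pos 1: y in {0,2}, choose 0; 0->0 ok
  pos 2: x in {1,3}, choose 3; 0->3 ok
  pos 3: x in {1,3}, choose 3; 3->3 ok
  pos 4: x in {1,3}, choose 3; 3->3 ok
  pos 5: y in {0,2}, choose 2; 3->2 ok
  pos 6: y in {0,2}, choose 0; 2->0 ok
  pos 7: x in {1,3}, choose 1; 0->1 ok
  pos 8: y in {0,2}, choose 0; 1->0 ok
  pos 9: x in {1,3}, choose 3; 0->3 ok
  pos 10: y in {0,2}, choose 2; 3->2 ok
  pos 11: y in {0,2}, choose 2; 2->2 ok
  pos 12: x in {1,3}, choose 1; 2->1 ok
  pos 13: x in {1,3}, choose 1; 1->1 ok
  pos 14: y in {0,2}, choose 0; 1->0 ok
  pos 15: x in {1,3}, choose 1; 0->1 ok
  pos 16: y in {0,2}, choose 0; 1->0 ok
  pos 17: y in {0,2}, choose 0; 0->0 ok
  pos 18: y in {0,2}, choose 0; 0->0 ok
  pos 19: x in {1,3}, choose 3; 0->3 ok
  pos 20: x in {1,3}, choose 3; 3->3 ok
  pos 21: y in {0,2}, choose 2; 3->2 ok
  pos 22: y in {0,2}, choose 0; 2->0 ok
  pos 23: x in {1,3}, choose 1; 0->1 ok
  pos 24: y in {0,2}, choose 0; 1->0 ok
  pos 25: y in {0,2}, choose 0; 0->0 ok
  pos 26: x in {1,3}, choose 1; 0->1 ok
  pos 27: y in {0,2}, choose 0; 1->0 ok

0,0,3,3,3,2,0,1,0,3,2,2,1,1,0,1,0,0,0,3,3,2,0,1,0,0,1,0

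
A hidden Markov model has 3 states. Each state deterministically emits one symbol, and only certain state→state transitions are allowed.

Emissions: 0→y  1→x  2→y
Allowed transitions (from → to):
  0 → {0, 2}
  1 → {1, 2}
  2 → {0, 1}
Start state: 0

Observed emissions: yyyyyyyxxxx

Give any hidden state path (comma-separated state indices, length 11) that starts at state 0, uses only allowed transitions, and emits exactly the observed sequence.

0,0,0,2,0,0,2,1,1,1,1

  0: obs=y cand={0,2} pick 0 [start]
  1: obs=y cand={0,2} pick 0 [0->0 ok]
  2: obs=y cand={0,2} pick 0 [0->0 ok]
  3: obs=y cand={0,2} pick 2 [0->2 ok]
  4: obs=y cand={0,2} pick 0 [2->0 ok]
  5: obs=y cand={0,2} pick 0 [0->0 ok]
  6: obs=y cand={0,2} pick 2 [0->2 ok]
  7: obs=x cand={1} pick 1 [2->1 ok]
  8: obs=x cand={1} pick 1 [1->1 ok]
  9: obs=x cand={1} pick 1 [1->1 ok]
  10: obs=x cand={1} pick 1 [1->1 ok]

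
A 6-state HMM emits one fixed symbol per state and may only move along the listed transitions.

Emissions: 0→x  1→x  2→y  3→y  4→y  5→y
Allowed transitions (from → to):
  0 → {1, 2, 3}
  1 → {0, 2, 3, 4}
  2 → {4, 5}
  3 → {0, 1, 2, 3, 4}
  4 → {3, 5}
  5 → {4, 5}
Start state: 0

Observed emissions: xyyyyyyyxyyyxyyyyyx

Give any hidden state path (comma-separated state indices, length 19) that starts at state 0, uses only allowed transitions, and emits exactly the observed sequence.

0,3,3,2,4,5,4,3,0,2,4,3,1,2,5,5,4,3,1

  [0] x  {0,1}  => 0  start
  [1] y  {2,3,4,5}  => 3  0->3 ok
  [2] y  {2,3,4,5}  => 3  3->3 ok
  [3] y  {2,3,4,5}  => 2  3->2 ok
  [4] y  {2,3,4,5}  => 4  2->4 ok
  [5] y  {2,3,4,5}  => 5  4->5 ok
  [6] y  {2,3,4,5}  => 4  5->4 ok
  [7] y  {2,3,4,5}  => 3  4->3 ok
  [8] x  {0,1}  => 0  3->0 ok
  [9] y  {2,3,4,5}  => 2  0->2 ok
  [10] y  {2,3,4,5}  => 4  2->4 ok
  [11] y  {2,3,4,5}  => 3  4->3 ok
  [12] x  {0,1}  => 1  3->1 ok
  [13] y  {2,3,4,5}  => 2  1->2 ok
  [14] y  {2,3,4,5}  => 5  2->5 ok
  [15] y  {2,3,4,5}  => 5  5->5 ok
  [16] y  {2,3,4,5}  => 4  5->4 ok
  [17] y  {2,3,4,5}  => 3  4->3 ok
  [18] x  {0,1}  => 1  3->1 ok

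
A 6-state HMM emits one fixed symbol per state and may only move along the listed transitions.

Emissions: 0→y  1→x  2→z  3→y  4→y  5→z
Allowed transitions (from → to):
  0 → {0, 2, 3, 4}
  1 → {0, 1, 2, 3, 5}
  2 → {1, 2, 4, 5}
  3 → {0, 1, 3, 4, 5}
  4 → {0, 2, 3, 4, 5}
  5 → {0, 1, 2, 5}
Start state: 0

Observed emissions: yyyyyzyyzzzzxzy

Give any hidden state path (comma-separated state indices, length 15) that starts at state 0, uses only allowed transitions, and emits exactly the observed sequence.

0,4,0,4,4,5,0,4,5,2,5,2,1,5,0

  0: obs=y cand={0,3,4} pick 0 [start]
  1: obs=y cand={0,3,4} pick 4 [0->4 ok]
  2: obs=y cand={0,3,4} pick 0 [4->0 ok]
  3: obs=y cand={0,3,4} pick 4 [0->4 ok]
  4: obs=y cand={0,3,4} pick 4 [4->4 ok]
  5: obs=z cand={2,5} pick 5 [4->5 ok]
  6: obs=y cand={0,3,4} pick 0 [5->0 ok]
  7: obs=y cand={0,3,4} pick 4 [0->4 ok]
  8: obs=z cand={2,5} pick 5 [4->5 ok]
  9: obs=z cand={2,5} pick 2 [5->2 ok]
  10: obs=z cand={2,5} pick 5 [2->5 ok]
  11: obs=z cand={2,5} pick 2 [5->2 ok]
  12: obs=x cand={1} pick 1 [2->1 ok]
  13: obs=z cand={2,5} pick 5 [1->5 ok]
  14: obs=y cand={0,3,4} pick 0 [5->0 ok]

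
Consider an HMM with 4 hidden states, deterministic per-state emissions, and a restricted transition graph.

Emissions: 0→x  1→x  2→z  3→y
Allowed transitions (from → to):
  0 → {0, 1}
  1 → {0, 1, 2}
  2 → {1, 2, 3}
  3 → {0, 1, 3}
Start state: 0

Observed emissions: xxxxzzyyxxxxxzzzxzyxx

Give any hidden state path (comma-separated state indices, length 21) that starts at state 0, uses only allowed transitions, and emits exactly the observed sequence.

0,0,0,1,2,2,3,3,1,0,1,1,1,2,2,2,1,2,3,1,1

  pos 0: x in {0,1}, choose 0; start
  pos 1: x in {0,1}, choose 0; 0->0 ok
  pos 2: x in {0,1}, choose 0; 0->0 ok
  pos 3: x in {0,1}, choose 1; 0->1 ok
  pos 4: z in {2}, choose 2; 1->2 ok
  pos 5: z in {2}, choose 2; 2->2 ok
  pos 6: y in {3}, choose 3; 2->3 ok
  pos 7: y in {3}, choose 3; 3->3 ok
  pos 8: x in {0,1}, choose 1; 3->1 ok
  pos 9: x in {0,1}, choose 0; 1->0 ok
  pos 10: x in {0,1}, choose 1; 0->1 ok
  pos 11: x in {0,1}, choose 1; 1->1 ok
  pos 12: x in {0,1}, choose 1; 1->1 ok
  pos 13: z in {2}, choose 2; 1->2 ok
  pos 14: z in {2}, choose 2; 2->2 ok
  pos 15: z in {2}, choose 2; 2->2 ok
  pos 16: x in {0,1}, choose 1; 2->1 ok
  pos 17: z in {2}, choose 2; 1->2 ok
  pos 18: y in {3}, choose 3; 2->3 ok
  pos 19: x in {0,1}, choose 1; 3->1 ok
  pos 20: x in {0,1}, choose 1; 1->1 ok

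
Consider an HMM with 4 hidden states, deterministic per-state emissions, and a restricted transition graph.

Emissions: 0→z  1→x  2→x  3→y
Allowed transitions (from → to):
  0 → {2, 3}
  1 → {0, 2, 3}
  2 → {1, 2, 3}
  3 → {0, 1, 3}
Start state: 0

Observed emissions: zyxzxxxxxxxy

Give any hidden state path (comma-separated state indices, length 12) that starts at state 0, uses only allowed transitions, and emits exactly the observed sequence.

0,3,1,0,2,1,2,1,2,2,1,3

  t0 'z' -> {0}, take 0 (start)
  t1 'y' -> {3}, take 3 (0->3 ok)
  t2 'x' -> {1,2}, take 1 (3->1 ok)
  t3 'z' -> {0}, take 0 (1->0 ok)
  t4 'x' -> {1,2}, take 2 (0->2 ok)
  t5 'x' -> {1,2}, take 1 (2->1 ok)
  t6 'x' -> {1,2}, take 2 (1->2 ok)
  t7 'x' -> {1,2}, take 1 (2->1 ok)
  t8 'x' -> {1,2}, take 2 (1->2 ok)
  t9 'x' -> {1,2}, take 2 (2->2 ok)
  t10 'x' -> {1,2}, take 1 (2->1 ok)
  t11 'y' -> {3}, take 3 (1->3 ok)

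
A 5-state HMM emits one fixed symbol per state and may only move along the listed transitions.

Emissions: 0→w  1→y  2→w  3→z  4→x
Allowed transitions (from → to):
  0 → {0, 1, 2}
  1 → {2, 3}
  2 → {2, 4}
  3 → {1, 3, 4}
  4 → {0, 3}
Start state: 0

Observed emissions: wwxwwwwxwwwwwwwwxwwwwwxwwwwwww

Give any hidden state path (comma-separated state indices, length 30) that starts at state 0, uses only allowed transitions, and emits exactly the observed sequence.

0,2,4,0,0,0,2,4,0,0,0,0,0,0,0,2,4,0,0,2,2,2,4,0,2,2,2,2,2,2

  t0 'w' -> {0,2}, take 0 (start)
  t1 'w' -> {0,2}, take 2 (0->2 ok)
  t2 'x' -> {4}, take 4 (2->4 ok)
  t3 'w' -> {0,2}, take 0 (4->0 ok)
  t4 'w' -> {0,2}, take 0 (0->0 ok)
  t5 'w' -> {0,2}, take 0 (0->0 ok)
  t6 'w' -> {0,2}, take 2 (0->2 ok)
  t7 'x' -> {4}, take 4 (2->4 ok)
  t8 'w' -> {0,2}, take 0 (4->0 ok)
  t9 'w' -> {0,2}, take 0 (0->0 ok)
  t10 'w' -> {0,2}, take 0 (0->0 ok)
  t11 'w' -> {0,2}, take 0 (0->0 ok)
  t12 'w' -> {0,2}, take 0 (0->0 ok)
  t13 'w' -> {0,2}, take 0 (0->0 ok)
  t14 'w' -> {0,2}, take 0 (0->0 ok)
  t15 'w' -> {0,2}, take 2 (0->2 ok)
  t16 'x' -> {4}, take 4 (2->4 ok)
  t17 'w' -> {0,2}, take 0 (4->0 ok)
  t18 'w' -> {0,2}, take 0 (0->0 ok)
  t19 'w' -> {0,2}, take 2 (0->2 ok)
  t20 'w' -> {0,2}, take 2 (2->2 ok)
  t21 'w' -> {0,2}, take 2 (2->2 ok)
  t22 'x' -> {4}, take 4 (2->4 ok)
  t23 'w' -> {0,2}, take 0 (4->0 ok)
  t24 'w' -> {0,2}, take 2 (0->2 ok)
  t25 'w' -> {0,2}, take 2 (2->2 ok)
  t26 'w' -> {0,2}, take 2 (2->2 ok)
  t27 'w' -> {0,2}, take 2 (2->2 ok)
  t28 'w' -> {0,2}, take 2 (2->2 ok)
  t29 'w' -> {0,2}, take 2 (2->2 ok)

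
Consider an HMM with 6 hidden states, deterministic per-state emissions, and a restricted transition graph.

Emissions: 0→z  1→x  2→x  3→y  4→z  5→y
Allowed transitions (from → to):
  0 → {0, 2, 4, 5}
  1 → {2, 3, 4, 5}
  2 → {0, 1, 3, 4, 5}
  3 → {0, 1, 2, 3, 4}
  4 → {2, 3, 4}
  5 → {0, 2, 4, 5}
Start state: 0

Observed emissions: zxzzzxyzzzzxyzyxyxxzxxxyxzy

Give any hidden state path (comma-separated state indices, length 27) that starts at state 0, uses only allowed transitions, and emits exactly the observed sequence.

  [0] z  {0,4}  => 0  start
  [1] x  {1,2}  => 2  0->2 ok
  [2] z  {0,4}  => 0  2->0 ok
  [3] z  {0,4}  => 0  0->0 ok
  [4] z  {0,4}  => 4  0->4 ok
  [5] x  {1,2}  => 2  4->2 ok
  [6] y  {3,5}  => 5  2->5 ok
  [7] z  {0,4}  => 0  5->0 ok
  [8] z  {0,4}  => 0  0->0 ok
  [9] z  {0,4}  => 4  0->4 ok
  [10] z  {0,4}  => 4  4->4 ok
  [11] x  {1,2}  => 2  4->2 ok
  [12] y  {3,5}  => 3  2->3 ok
  [13] z  {0,4}  => 0  3->0 ok
  [14] y  {3,5}  => 5  0->5 ok
  [15] x  {1,2}  => 2  5->2 ok
  [16] y  {3,5}  => 3  2->3 ok
  [17] x  {1,2}  => 1  3->1 ok
  [18] x  {1,2}  => 2  1->2 ok
  [19] z  {0,4}  => 4  2->4 ok
  [20] x  {1,2}  => 2  4->2 ok
  [21] x  {1,2}  => 1  2->1 ok
  [22] x  {1,2}  => 2  1->2 ok
  [23] y  {3,5}  => 5  2->5 ok
  [24] x  {1,2}  => 2  5->2 ok
  [25] z  {0,4}  => 0  2->0 ok
  [26] y  {3,5}  => 5  0->5 ok

0,2,0,0,4,2,5,0,0,4,4,2,3,0,5,2,3,1,2,4,2,1,2,5,2,0,5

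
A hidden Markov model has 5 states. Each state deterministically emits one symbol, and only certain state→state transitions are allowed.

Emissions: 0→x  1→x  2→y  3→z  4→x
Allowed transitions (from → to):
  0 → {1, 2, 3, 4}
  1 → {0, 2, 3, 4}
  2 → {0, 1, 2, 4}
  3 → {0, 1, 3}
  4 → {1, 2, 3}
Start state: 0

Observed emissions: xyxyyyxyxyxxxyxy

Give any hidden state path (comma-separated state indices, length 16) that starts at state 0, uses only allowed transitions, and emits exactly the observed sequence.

  0: obs=x cand={0,1,4} pick 0 [start]
  1: obs=y cand={2} pick 2 [0->2 ok]
  2: obs=x cand={0,1,4} pick 1 [2->1 ok]
  3: obs=y cand={2} pick 2 [1->2 ok]
  4: obs=y cand={2} pick 2 [2->2 ok]
  5: obs=y cand={2} pick 2 [2->2 ok]
  6: obs=x cand={0,1,4} pick 1 [2->1 ok]
  7: obs=y cand={2} pick 2 [1->2 ok]
  8: obs=x cand={0,1,4} pick 0 [2->0 ok]
  9: obs=y cand={2} pick 2 [0->2 ok]
  10: obs=x cand={0,1,4} pick 1 [2->1 ok]
  11: obs=x cand={0,1,4} pick 0 [1->0 ok]
  12: obs=x cand={0,1,4} pick 1 [0->1 ok]
  13: obs=y cand={2} pick 2 [1->2 ok]
  14: obs=x cand={0,1,4} pick 4 [2->4 ok]
  15: obs=y cand={2} pick 2 [4->2 ok]

0,2,1,2,2,2,1,2,0,2,1,0,1,2,4,2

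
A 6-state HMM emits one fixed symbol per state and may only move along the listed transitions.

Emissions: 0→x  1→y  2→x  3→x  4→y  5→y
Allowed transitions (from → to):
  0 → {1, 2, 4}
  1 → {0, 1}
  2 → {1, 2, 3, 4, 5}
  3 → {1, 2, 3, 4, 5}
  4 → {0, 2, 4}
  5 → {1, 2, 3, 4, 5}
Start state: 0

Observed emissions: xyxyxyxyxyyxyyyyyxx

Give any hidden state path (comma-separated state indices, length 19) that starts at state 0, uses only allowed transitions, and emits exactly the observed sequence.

  pos 0: x in {0,2,3}, choose 0; start
  pos 1: y in {1,4,5}, choose 4; 0->4 ok
  pos 2: x in {0,2,3}, choose 2; 4->2 ok
  pos 3: y in {1,4,5}, choose 1; 2->1 ok
  pos 4: x in {0,2,3}, choose 0; 1->0 ok
  pos 5: y in {1,4,5}, choose 4; 0->4 ok
  pos 6: x in {0,2,3}, choose 0; 4->0 ok
  pos 7: y in {1,4,5}, choose 1; 0->1 ok
  pos 8: x in {0,2,3}, choose 0; 1->0 ok
  pos 9: y in {1,4,5}, choose 4; 0->4 ok
  pos 10: y in {1,4,5}, choose 4; 4->4 ok
  pos 11: x in {0,2,3}, choose 2; 4->2 ok
  pos 12: y in {1,4,5}, choose 1; 2->1 ok
  pos 13: y in {1,4,5}, choose 1; 1->1 ok
  pos 14: y in {1,4,5}, choose 1; 1->1 ok
  pos 15: y in {1,4,5}, choose 1; 1->1 ok
  pos 16: y in {1,4,5}, choose 1; 1->1 ok
  pos 17: x in {0,2,3}, choose 0; 1->0 ok
  pos 18: x in {0,2,3}, choose 2; 0->2 ok

0,4,2,1,0,4,0,1,0,4,4,2,1,1,1,1,1,0,2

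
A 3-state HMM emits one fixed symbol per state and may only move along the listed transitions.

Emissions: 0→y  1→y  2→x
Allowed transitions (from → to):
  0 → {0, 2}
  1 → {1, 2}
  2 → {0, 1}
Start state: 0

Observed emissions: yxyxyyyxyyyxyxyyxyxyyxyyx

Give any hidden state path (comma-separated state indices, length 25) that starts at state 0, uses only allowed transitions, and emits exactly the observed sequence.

  t0 'y' -> {0,1}, take 0 (start)
  t1 'x' -> {2}, take 2 (0->2 ok)
  t2 'y' -> {0,1}, take 0 (2->0 ok)
  t3 'x' -> {2}, take 2 (0->2 ok)
  t4 'y' -> {0,1}, take 0 (2->0 ok)
  t5 'y' -> {0,1}, take 0 (0->0 ok)
  t6 'y' -> {0,1}, take 0 (0->0 ok)
  t7 'x' -> {2}, take 2 (0->2 ok)
  t8 'y' -> {0,1}, take 0 (2->0 ok)
  t9 'y' -> {0,1}, take 0 (0->0 ok)
  t10 'y' -> {0,1}, take 0 (0->0 ok)
  t11 'x' -> {2}, take 2 (0->2 ok)
  t12 'y' -> {0,1}, take 1 (2->1 ok)
  t13 'x' -> {2}, take 2 (1->2 ok)
  t14 'y' -> {0,1}, take 1 (2->1 ok)
  t15 'y' -> {0,1}, take 1 (1->1 ok)
  t16 'x' -> {2}, take 2 (1->2 ok)
  t17 'y' -> {0,1}, take 1 (2->1 ok)
  t18 'x' -> {2}, take 2 (1->2 ok)
  t19 'y' -> {0,1}, take 0 (2->0 ok)
  t20 'y' -> {0,1}, take 0 (0->0 ok)
  t21 'x' -> {2}, take 2 (0->2 ok)
  t22 'y' -> {0,1}, take 0 (2->0 ok)
  t23 'y' -> {0,1}, take 0 (0->0 ok)
  t24 'x' -> {2}, take 2 (0->2 ok)

0,2,0,2,0,0,0,2,0,0,0,2,1,2,1,1,2,1,2,0,0,2,0,0,2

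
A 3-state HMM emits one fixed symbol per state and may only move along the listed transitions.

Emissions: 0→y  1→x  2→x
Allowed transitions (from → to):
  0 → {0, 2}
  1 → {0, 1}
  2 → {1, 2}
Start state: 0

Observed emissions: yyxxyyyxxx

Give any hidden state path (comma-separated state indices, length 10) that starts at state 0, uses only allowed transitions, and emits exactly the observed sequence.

  [0] y  {0}  => 0  start
  [1] y  {0}  => 0  0->0 ok
  [2] x  {1,2}  => 2  0->2 ok
  [3] x  {1,2}  => 1  2->1 ok
  [4] y  {0}  => 0  1->0 ok
  [5] y  {0}  => 0  0->0 ok
  [6] y  {0}  => 0  0->0 ok
  [7] x  {1,2}  => 2  0->2 ok
  [8] x  {1,2}  => 2  2->2 ok
  [9] x  {1,2}  => 2  2->2 ok

0,0,2,1,0,0,0,2,2,2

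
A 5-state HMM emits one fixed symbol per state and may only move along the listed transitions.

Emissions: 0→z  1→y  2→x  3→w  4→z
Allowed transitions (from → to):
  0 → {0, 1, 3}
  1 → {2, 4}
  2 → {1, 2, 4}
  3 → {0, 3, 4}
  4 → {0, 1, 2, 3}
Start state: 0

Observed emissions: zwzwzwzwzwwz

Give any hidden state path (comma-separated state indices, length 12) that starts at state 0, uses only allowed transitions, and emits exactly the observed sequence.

  pos 0: z in {0,4}, choose 0; start
  pos 1: w in {3}, choose 3; 0->3 ok
  pos 2: z in {0,4}, choose 4; 3->4 ok
  pos 3: w in {3}, choose 3; 4->3 ok
  pos 4: z in {0,4}, choose 4; 3->4 ok
  pos 5: w in {3}, choose 3; 4->3 ok
  pos 6: z in {0,4}, choose 4; 3->4 ok
  pos 7: w in {3}, choose 3; 4->3 ok
  pos 8: z in {0,4}, choose 0; 3->0 ok
  pos 9: w in {3}, choose 3; 0->3 ok
  pos 10: w in {3}, choose 3; 3->3 ok
  pos 11: z in {0,4}, choose 4; 3->4 ok

0,3,4,3,4,3,4,3,0,3,3,4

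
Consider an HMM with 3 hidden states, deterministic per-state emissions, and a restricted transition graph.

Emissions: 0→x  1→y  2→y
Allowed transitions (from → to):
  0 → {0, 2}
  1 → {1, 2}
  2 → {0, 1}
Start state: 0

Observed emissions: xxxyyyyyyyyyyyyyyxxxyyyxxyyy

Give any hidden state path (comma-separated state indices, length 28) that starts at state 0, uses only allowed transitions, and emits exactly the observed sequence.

  [0] x  {0}  => 0  start
  [1] x  {0}  => 0  0->0 ok
  [2] x  {0}  => 0  0->0 ok
  [3] y  {1,2}  => 2  0->2 ok
  [4] y  {1,2}  => 1  2->1 ok
  [5] y  {1,2}  => 2  1->2 ok
  [6] y  {1,2}  => 1  2->1 ok
  [7] y  {1,2}  => 1  1->1 ok
  [8] y  {1,2}  => 1  1->1 ok
  [9] y  {1,2}  => 2  1->2 ok
  [10] y  {1,2}  => 1  2->1 ok
  [11] y  {1,2}  => 2  1->2 ok
  [12] y  {1,2}  => 1  2->1 ok
  [13] y  {1,2}  => 2  1->2 ok
  [14] y  {1,2}  => 1  2->1 ok
  [15] y  {1,2}  => 1  1->1 ok
  [16] y  {1,2}  => 2  1->2 ok
  [17] x  {0}  => 0  2->0 ok
  [18] x  {0}  => 0  0->0 ok
  [19] x  {0}  => 0  0->0 ok
  [20] y  {1,2}  => 2  0->2 ok
  [21] y  {1,2}  => 1  2->1 ok
  [22] y  {1,2}  => 2  1->2 ok
  [23] x  {0}  => 0  2->0 ok
  [24] x  {0}  => 0  0->0 ok
  [25] y  {1,2}  => 2  0->2 ok
  [26] y  {1,2}  => 1  2->1 ok
  [27] y  {1,2}  => 2  1->2 ok

0,0,0,2,1,2,1,1,1,2,1,2,1,2,1,1,2,0,0,0,2,1,2,0,0,2,1,2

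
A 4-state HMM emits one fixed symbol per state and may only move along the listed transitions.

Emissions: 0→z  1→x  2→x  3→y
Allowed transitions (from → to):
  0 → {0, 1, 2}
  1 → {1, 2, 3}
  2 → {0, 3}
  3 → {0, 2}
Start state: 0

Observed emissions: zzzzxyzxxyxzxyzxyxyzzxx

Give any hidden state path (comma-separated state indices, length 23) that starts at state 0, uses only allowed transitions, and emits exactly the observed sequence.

  [0] z  {0}  => 0  start
  [1] z  {0}  => 0  0->0 ok
  [2] z  {0}  => 0  0->0 ok
  [3] z  {0}  => 0  0->0 ok
  [4] x  {1,2}  => 2  0->2 ok
  [5] y  {3}  => 3  2->3 ok
  [6] z  {0}  => 0  3->0 ok
  [7] x  {1,2}  => 1  0->1 ok
  [8] x  {1,2}  => 2  1->2 ok
  [9] y  {3}  => 3  2->3 ok
  [10] x  {1,2}  => 2  3->2 ok
  [11] z  {0}  => 0  2->0 ok
  [12] x  {1,2}  => 2  0->2 ok
  [13] y  {3}  => 3  2->3 ok
  [14] z  {0}  => 0  3->0 ok
  [15] x  {1,2}  => 1  0->1 ok
  [16] y  {3}  => 3  1->3 ok
  [17] x  {1,2}  => 2  3->2 ok
  [18] y  {3}  => 3  2->3 ok
  [19] z  {0}  => 0  3->0 ok
  [20] z  {0}  => 0  0->0 ok
  [21] x  {1,2}  => 1  0->1 ok
  [22] x  {1,2}  => 2  1->2 ok

0,0,0,0,2,3,0,1,2,3,2,0,2,3,0,1,3,2,3,0,0,1,2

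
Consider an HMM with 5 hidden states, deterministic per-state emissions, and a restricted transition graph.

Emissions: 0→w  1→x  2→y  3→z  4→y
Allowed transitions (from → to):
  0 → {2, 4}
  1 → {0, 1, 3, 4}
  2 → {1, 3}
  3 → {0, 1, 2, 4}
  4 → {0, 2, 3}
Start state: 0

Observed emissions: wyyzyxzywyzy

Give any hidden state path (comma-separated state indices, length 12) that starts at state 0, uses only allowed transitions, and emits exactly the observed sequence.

0,4,2,3,2,1,3,4,0,4,3,4

  [0] w  {0}  => 0  start
  [1] y  {2,4}  => 4  0->4 ok
  [2] y  {2,4}  => 2  4->2 ok
  [3] z  {3}  => 3  2->3 ok
  [4] y  {2,4}  => 2  3->2 ok
  [5] x  {1}  => 1  2->1 ok
  [6] z  {3}  => 3  1->3 ok
  [7] y  {2,4}  => 4  3->4 ok
  [8] w  {0}  => 0  4->0 ok
  [9] y  {2,4}  => 4  0->4 ok
  [10] z  {3}  => 3  4->3 ok
  [11] y  {2,4}  => 4  3->4 ok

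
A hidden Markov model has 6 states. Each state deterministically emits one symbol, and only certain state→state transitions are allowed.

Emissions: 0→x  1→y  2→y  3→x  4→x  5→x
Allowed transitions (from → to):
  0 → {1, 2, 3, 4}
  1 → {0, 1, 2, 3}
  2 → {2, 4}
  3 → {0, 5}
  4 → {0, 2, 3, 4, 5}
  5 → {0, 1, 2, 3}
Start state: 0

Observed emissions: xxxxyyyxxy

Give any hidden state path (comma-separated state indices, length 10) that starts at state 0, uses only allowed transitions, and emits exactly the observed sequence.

0,4,3,5,1,1,1,0,4,2

  0: obs=x cand={0,3,4,5} pick 0 [start]
  1: obs=x cand={0,3,4,5} pick 4 [0->4 ok]
  2: obs=x cand={0,3,4,5} pick 3 [4->3 ok]
  3: obs=x cand={0,3,4,5} pick 5 [3->5 ok]
  4: obs=y cand={1,2} pick 1 [5->1 ok]
  5: obs=y cand={1,2} pick 1 [1->1 ok]
  6: obs=y cand={1,2} pick 1 [1->1 ok]
  7: obs=x cand={0,3,4,5} pick 0 [1->0 ok]
  8: obs=x cand={0,3,4,5} pick 4 [0->4 ok]
  9: obs=y cand={1,2} pick 2 [4->2 ok]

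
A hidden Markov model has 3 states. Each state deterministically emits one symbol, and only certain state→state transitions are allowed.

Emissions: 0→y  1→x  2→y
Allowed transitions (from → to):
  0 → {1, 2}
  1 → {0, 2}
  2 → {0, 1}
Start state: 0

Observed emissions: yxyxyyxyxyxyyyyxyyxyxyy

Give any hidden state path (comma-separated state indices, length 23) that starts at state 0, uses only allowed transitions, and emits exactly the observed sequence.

  0: obs=y cand={0,2} pick 0 [start]
  1: obs=x cand={1} pick 1 [0->1 ok]
  2: obs=y cand={0,2} pick 0 [1->0 ok]
  3: obs=x cand={1} pick 1 [0->1 ok]
  4: obs=y cand={0,2} pick 0 [1->0 ok]
  5: obs=y cand={0,2} pick 2 [0->2 ok]
  6: obs=x cand={1} pick 1 [2->1 ok]
  7: obs=y cand={0,2} pick 0 [1->0 ok]
  8: obs=x cand={1} pick 1 [0->1 ok]
  9: obs=y cand={0,2} pick 0 [1->0 ok]
  10: obs=x cand={1} pick 1 [0->1 ok]
  11: obs=y cand={0,2} pick 0 [1->0 ok]
  12: obs=y cand={0,2} pick 2 [0->2 ok]
  13: obs=y cand={0,2} pick 0 [2->0 ok]
  14: obs=y cand={0,2} pick 2 [0->2 ok]
  15: obs=x cand={1} pick 1 [2->1 ok]
  16: obs=y cand={0,2} pick 2 [1->2 ok]
  17: obs=y cand={0,2} pick 0 [2->0 ok]
  18: obs=x cand={1} pick 1 [0->1 ok]
  19: obs=y cand={0,2} pick 2 [1->2 ok]
  20: obs=x cand={1} pick 1 [2->1 ok]
  21: obs=y cand={0,2} pick 2 [1->2 ok]
  22: obs=y cand={0,2} pick 0 [2->0 ok]

0,1,0,1,0,2,1,0,1,0,1,0,2,0,2,1,2,0,1,2,1,2,0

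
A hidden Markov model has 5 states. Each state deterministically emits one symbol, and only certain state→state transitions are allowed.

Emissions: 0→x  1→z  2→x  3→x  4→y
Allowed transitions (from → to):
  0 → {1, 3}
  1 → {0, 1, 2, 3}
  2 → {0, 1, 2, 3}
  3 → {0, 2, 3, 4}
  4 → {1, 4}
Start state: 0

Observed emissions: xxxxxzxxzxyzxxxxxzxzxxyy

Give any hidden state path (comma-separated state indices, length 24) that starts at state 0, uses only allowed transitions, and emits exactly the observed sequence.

  pos 0: x in {0,2,3}, choose 0; start
  pos 1: x in {0,2,3}, choose 3; 0->3 ok
  pos 2: x in {0,2,3}, choose 0; 3->0 ok
  pos 3: x in {0,2,3}, choose 3; 0->3 ok
  pos 4: x in {0,2,3}, choose 2; 3->2 ok
  pos 5: z in {1}, choose 1; 2->1 ok
  pos 6: x in {0,2,3}, choose 3; 1->3 ok
  pos 7: x in {0,2,3}, choose 2; 3->2 ok
  pos 8: z in {1}, choose 1; 2->1 ok
  pos 9: x in {0,2,3}, choose 3; 1->3 ok
  pos 10: y in {4}, choose 4; 3->4 ok
  pos 11: z in {1}, choose 1; 4->1 ok
  pos 12: x in {0,2,3}, choose 0; 1->0 ok
  pos 13: x in {0,2,3}, choose 3; 0->3 ok
  pos 14: x in {0,2,3}, choose 0; 3->0 ok
  pos 15: x in {0,2,3}, choose 3; 0->3 ok
  pos 16: x in {0,2,3}, choose 2; 3->2 ok
  pos 17: z in {1}, choose 1; 2->1 ok
  pos 18: x in {0,2,3}, choose 2; 1->2 ok
  pos 19: z in {1}, choose 1; 2->1 ok
  pos 20: x in {0,2,3}, choose 0; 1->0 ok
  pos 21: x in {0,2,3}, choose 3; 0->3 ok
  pos 22: y in {4}, choose 4; 3->4 ok
  pos 23: y in {4}, choose 4; 4->4 ok

0,3,0,3,2,1,3,2,1,3,4,1,0,3,0,3,2,1,2,1,0,3,4,4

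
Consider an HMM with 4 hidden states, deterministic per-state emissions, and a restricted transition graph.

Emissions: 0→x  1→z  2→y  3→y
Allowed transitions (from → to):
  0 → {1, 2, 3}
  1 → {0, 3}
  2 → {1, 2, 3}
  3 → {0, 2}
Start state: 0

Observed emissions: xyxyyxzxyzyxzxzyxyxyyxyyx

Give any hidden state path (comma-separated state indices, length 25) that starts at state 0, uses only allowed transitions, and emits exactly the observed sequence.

  0: obs=x cand={0} pick 0 [start]
  1: obs=y cand={2,3} pick 3 [0->3 ok]
  2: obs=x cand={0} pick 0 [3->0 ok]
  3: obs=y cand={2,3} pick 2 [0->2 ok]
  4: obs=y cand={2,3} pick 3 [2->3 ok]
  5: obs=x cand={0} pick 0 [3->0 ok]
  6: obs=z cand={1} pick 1 [0->1 ok]
  7: obs=x cand={0} pick 0 [1->0 ok]
  8: obs=y cand={2,3} pick 2 [0->2 ok]
  9: obs=z cand={1} pick 1 [2->1 ok]
  10: obs=y cand={2,3} pick 3 [1->3 ok]
  11: obs=x cand={0} pick 0 [3->0 ok]
  12: obs=z cand={1} pick 1 [0->1 ok]
  13: obs=x cand={0} pick 0 [1->0 ok]
  14: obs=z cand={1} pick 1 [0->1 ok]
  15: obs=y cand={2,3} pick 3 [1->3 ok]
  16: obs=x cand={0} pick 0 [3->0 ok]
  17: obs=y cand={2,3} pick 3 [0->3 ok]
  18: obs=x cand={0} pick 0 [3->0 ok]
  19: obs=y cand={2,3} pick 2 [0->2 ok]
  20: obs=y cand={2,3} pick 3 [2->3 ok]
  21: obs=x cand={0} pick 0 [3->0 ok]
  22: obs=y cand={2,3} pick 2 [0->2 ok]
  23: obs=y cand={2,3} pick 3 [2->3 ok]
  24: obs=x cand={0} pick 0 [3->0 ok]

0,3,0,2,3,0,1,0,2,1,3,0,1,0,1,3,0,3,0,2,3,0,2,3,0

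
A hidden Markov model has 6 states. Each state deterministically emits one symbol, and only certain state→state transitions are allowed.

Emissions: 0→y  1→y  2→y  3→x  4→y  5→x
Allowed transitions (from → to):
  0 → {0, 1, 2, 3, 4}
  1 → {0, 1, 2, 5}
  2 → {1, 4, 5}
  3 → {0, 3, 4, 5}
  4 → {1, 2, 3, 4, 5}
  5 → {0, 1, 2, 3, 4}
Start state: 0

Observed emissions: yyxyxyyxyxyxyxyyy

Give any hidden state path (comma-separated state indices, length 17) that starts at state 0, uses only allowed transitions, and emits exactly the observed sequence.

  0: obs=y cand={0,1,2,4} pick 0 [start]
  1: obs=y cand={0,1,2,4} pick 0 [0->0 ok]
  2: obs=x cand={3,5} pick 3 [0->3 ok]
  3: obs=y cand={0,1,2,4} pick 4 [3->4 ok]
  4: obs=x cand={3,5} pick 5 [4->5 ok]
  5: obs=y cand={0,1,2,4} pick 4 [5->4 ok]
  6: obs=y cand={0,1,2,4} pick 1 [4->1 ok]
  7: obs=x cand={3,5} pick 5 [1->5 ok]
  8: obs=y cand={0,1,2,4} pick 1 [5->1 ok]
  9: obs=x cand={3,5} pick 5 [1->5 ok]
  10: obs=y cand={0,1,2,4} pick 2 [5->2 ok]
  11: obs=x cand={3,5} pick 5 [2->5 ok]
  12: obs=y cand={0,1,2,4} pick 1 [5->1 ok]
  13: obs=x cand={3,5} pick 5 [1->5 ok]
  14: obs=y cand={0,1,2,4} pick 1 [5->1 ok]
  15: obs=y cand={0,1,2,4} pick 0 [1->0 ok]
  16: obs=y cand={0,1,2,4} pick 1 [0->1 ok]

0,0,3,4,5,4,1,5,1,5,2,5,1,5,1,0,1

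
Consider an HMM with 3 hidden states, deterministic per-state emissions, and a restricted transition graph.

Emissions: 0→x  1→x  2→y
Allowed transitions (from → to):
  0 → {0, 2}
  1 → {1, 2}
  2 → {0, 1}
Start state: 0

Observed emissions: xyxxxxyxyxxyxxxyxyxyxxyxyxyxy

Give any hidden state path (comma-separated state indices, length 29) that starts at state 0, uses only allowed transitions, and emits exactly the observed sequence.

  [0] x  {0,1}  => 0  start
  [1] y  {2}  => 2  0->2 ok
  [2] x  {0,1}  => 0  2->0 ok
  [3] x  {0,1}  => 0  0->0 ok
  [4] x  {0,1}  => 0  0->0 ok
  [5] x  {0,1}  => 0  0->0 ok
  [6] y  {2}  => 2  0->2 ok
  [7] x  {0,1}  => 1  2->1 ok
  [8] y  {2}  => 2  1->2 ok
  [9] x  {0,1}  => 0  2->0 ok
  [10] x  {0,1}  => 0  0->0 ok
  [11] y  {2}  => 2  0->2 ok
  [12] x  {0,1}  => 1  2->1 ok
  [13] x  {0,1}  => 1  1->1 ok
  [14] x  {0,1}  => 1  1->1 ok
  [15] y  {2}  => 2  1->2 ok
  [16] x  {0,1}  => 0  2->0 ok
  [17] y  {2}  => 2  0->2 ok
  [18] x  {0,1}  => 1  2->1 ok
  [19] y  {2}  => 2  1->2 ok
  [20] x  {0,1}  => 0  2->0 ok
  [21] x  {0,1}  => 0  0->0 ok
  [22] y  {2}  => 2  0->2 ok
  [23] x  {0,1}  => 0  2->0 ok
  [24] y  {2}  => 2  0->2 ok
  [25] x  {0,1}  => 0  2->0 ok
  [26] y  {2}  => 2  0->2 ok
  [27] x  {0,1}  => 0  2->0 ok
  [28] y  {2}  => 2  0->2 ok

0,2,0,0,0,0,2,1,2,0,0,2,1,1,1,2,0,2,1,2,0,0,2,0,2,0,2,0,2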